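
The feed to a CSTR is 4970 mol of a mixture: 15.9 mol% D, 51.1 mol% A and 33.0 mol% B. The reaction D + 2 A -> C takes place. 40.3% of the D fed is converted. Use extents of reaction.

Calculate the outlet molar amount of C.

D reacted = 0.403 × 790.2 = 318.5 mol; ν_D = −1, so ξ = 318.5/1 = 318.5 mol.
Outlet amounts (n = n₀ + ν ξ):
  D: 790.2 − 1(318.5) = 471.8
  A: 2540 − 2(318.5) = 1903
  C: 0 + 1(318.5) = 318.5
  B: 1640 (inert)

318 mol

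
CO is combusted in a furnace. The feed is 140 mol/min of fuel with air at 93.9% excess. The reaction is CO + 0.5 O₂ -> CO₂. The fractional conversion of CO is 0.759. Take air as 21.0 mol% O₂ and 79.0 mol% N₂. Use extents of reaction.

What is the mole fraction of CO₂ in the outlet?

0.145

Stoichiometric O₂ = 0.5 × 140 = 70 mol/min; O₂ fed = 70 × 1.939 = 135.7 mol/min.
N₂ fed = 135.7 × 79/21 = 510.6 mol/min.
Fuel reacted = 0.759 × 140 → ξ = 106.3 mol/min.
Outlet (n = n₀ + ν ξ):
  CO: 140 − 1(106.3) = 33.74
  O₂: 135.7 − 0.5(106.3) = 82.6
  N₂: 510.6 (inert)
  CO₂: 0 + 1(106.3) = 106.3
Total out = 733.2 mol/min; y_CO₂ = 106.3 / 733.2 = 0.1449.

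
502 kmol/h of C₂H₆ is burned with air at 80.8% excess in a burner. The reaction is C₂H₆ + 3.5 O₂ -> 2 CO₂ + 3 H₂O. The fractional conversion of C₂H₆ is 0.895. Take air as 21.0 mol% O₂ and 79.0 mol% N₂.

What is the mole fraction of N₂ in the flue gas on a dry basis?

0.824

Stoichiometric O₂ = 3.5 × 502 = 1757 kmol/h; O₂ fed = 1757 × 1.808 = 3177 kmol/h.
N₂ fed = 3177 × 79/21 = 11950 kmol/h.
Fuel reacted = 0.895 × 502 → ξ = 449.3 kmol/h.
Outlet (n = n₀ + ν ξ):
  C₂H₆: 502 − 1(449.3) = 52.71
  O₂: 3177 − 3.5(449.3) = 1604
  N₂: 11950 (inert)
  CO₂: 0 + 2(449.3) = 898.6
  H₂O: 0 + 3(449.3) = 1348
Dry total = 14510 kmol/h; y_N₂ (dry) = 11950 / 14510 = 0.8238.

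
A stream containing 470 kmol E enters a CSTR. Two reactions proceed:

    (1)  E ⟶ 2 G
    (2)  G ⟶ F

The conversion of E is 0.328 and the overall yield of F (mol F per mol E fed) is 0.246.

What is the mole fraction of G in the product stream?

Conversion of E: E consumed = 1ξ₁ = 0.328 × 470 → ξ₁ = 154.2 kmol.
Yield of F: 1ξ₂ / 470 = 0.246 → ξ₂ = 115.6 kmol.
Outlet amounts (n = n₀ + Σ ν·ξ):
  E: 470 − 1(154.2) = 315.8
  G: 0 + 2(154.2) − 1(115.6) = 192.7
  F: 0 + 1(115.6) = 115.6
Total out = 624.2 kmol; y_G = 192.7 / 624.2 = 0.3087.

0.309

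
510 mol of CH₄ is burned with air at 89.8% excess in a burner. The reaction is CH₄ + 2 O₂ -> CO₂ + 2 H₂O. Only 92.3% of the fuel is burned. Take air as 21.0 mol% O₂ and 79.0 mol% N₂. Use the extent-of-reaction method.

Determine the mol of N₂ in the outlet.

7280 mol

Stoichiometric O₂ = 2 × 510 = 1020 mol; O₂ fed = 1020 × 1.898 = 1936 mol.
N₂ fed = 1936 × 79/21 = 7283 mol.
Fuel reacted = 0.923 × 510 → ξ = 470.7 mol.
Outlet (n = n₀ + ν ξ):
  CH₄: 510 − 1(470.7) = 39.27
  O₂: 1936 − 2(470.7) = 994.5
  N₂: 7283 (inert)
  CO₂: 0 + 1(470.7) = 470.7
  H₂O: 0 + 2(470.7) = 941.5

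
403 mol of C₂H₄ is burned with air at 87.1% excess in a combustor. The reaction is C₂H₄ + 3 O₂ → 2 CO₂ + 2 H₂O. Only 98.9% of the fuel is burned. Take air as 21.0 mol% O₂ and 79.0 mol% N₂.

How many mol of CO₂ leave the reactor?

797 mol

Stoichiometric O₂ = 3 × 403 = 1209 mol; O₂ fed = 1209 × 1.871 = 2262 mol.
N₂ fed = 2262 × 79/21 = 8510 mol.
Fuel reacted = 0.989 × 403 → ξ = 398.6 mol.
Outlet (n = n₀ + ν ξ):
  C₂H₄: 403 − 1(398.6) = 4.433
  O₂: 2262 − 3(398.6) = 1066
  N₂: 8510 (inert)
  CO₂: 0 + 2(398.6) = 797.1
  H₂O: 0 + 2(398.6) = 797.1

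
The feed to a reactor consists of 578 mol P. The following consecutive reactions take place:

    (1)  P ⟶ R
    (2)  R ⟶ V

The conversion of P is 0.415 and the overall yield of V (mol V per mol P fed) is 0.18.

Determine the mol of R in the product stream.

136 mol

Conversion of P: P consumed = 1ξ₁ = 0.415 × 578 → ξ₁ = 239.9 mol.
Yield of V: 1ξ₂ / 578 = 0.18 → ξ₂ = 104 mol.
Outlet amounts (n = n₀ + Σ ν·ξ):
  P: 578 − 1(239.9) = 338.1
  R: 0 + 1(239.9) − 1(104) = 135.8
  V: 0 + 1(104) = 104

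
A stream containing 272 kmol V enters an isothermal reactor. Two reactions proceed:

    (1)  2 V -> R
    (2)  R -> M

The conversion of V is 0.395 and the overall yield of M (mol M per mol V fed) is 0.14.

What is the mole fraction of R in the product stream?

Conversion of V: V consumed = 2ξ₁ = 0.395 × 272 → ξ₁ = 53.72 kmol.
Yield of M: 1ξ₂ / 272 = 0.14 → ξ₂ = 38.08 kmol.
Outlet amounts (n = n₀ + Σ ν·ξ):
  V: 272 − 2(53.72) = 164.6
  R: 0 + 1(53.72) − 1(38.08) = 15.64
  M: 0 + 1(38.08) = 38.08
Total out = 218.3 kmol; y_R = 15.64 / 218.3 = 0.07165.

0.0717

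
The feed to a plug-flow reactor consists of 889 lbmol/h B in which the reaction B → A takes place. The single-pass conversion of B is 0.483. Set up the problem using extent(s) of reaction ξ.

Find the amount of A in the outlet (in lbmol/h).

B reacted = 0.483 × 889 = 429.4 lbmol/h; ν_B = −1, so ξ = 429.4/1 = 429.4 lbmol/h.
Outlet amounts (n = n₀ + ν ξ):
  B: 889 − 1(429.4) = 459.6
  A: 0 + 1(429.4) = 429.4

429 lbmol/h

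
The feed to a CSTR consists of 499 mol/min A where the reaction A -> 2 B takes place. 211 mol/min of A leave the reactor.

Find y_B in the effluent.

0.732

For A: n = n₀ − 1ξ → 211 = 499 − 1ξ, giving ξ = 288 mol/min.
Outlet amounts (n = n₀ + ν ξ):
  A: 499 − 1(288) = 211
  B: 0 + 2(288) = 576
Total out = 787 mol/min; y_B = 576 / 787 = 0.7319.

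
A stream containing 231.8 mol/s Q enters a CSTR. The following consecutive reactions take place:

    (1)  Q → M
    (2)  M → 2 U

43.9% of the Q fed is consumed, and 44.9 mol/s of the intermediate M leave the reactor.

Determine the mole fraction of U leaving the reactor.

Conversion of Q: Q consumed = 1ξ₁ = 0.439 × 231.8 → ξ₁ = 101.8 mol/s.
M balance: n_M = 0 + 1ξ₁ − 1ξ₂ = 44.9 → ξ₂ = (1·101.8 − 44.9)/1 = 56.86 mol/s.
Outlet amounts (n = n₀ + Σ ν·ξ):
  Q: 231.8 − 1(101.8) = 130
  M: 0 + 1(101.8) − 1(56.86) = 44.9
  U: 0 + 2(56.86) = 113.7
Total out = 288.7 mol/s; y_U = 113.7 / 288.7 = 0.394.

0.394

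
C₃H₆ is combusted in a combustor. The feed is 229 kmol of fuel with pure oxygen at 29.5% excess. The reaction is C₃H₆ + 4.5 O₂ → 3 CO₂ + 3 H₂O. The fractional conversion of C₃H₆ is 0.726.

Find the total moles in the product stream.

1650 kmol

Stoichiometric O₂ = 4.5 × 229 = 1030 kmol; O₂ fed = 1030 × 1.295 = 1334 kmol.
Fuel reacted = 0.726 × 229 → ξ = 166.3 kmol.
Outlet (n = n₀ + ν ξ):
  C₃H₆: 229 − 1(166.3) = 62.75
  O₂: 1334 − 4.5(166.3) = 586.4
  CO₂: 0 + 3(166.3) = 498.8
  H₂O: 0 + 3(166.3) = 498.8
Total out = 62.75 + 586.4 + 498.8 + 498.8 = 1647 kmol.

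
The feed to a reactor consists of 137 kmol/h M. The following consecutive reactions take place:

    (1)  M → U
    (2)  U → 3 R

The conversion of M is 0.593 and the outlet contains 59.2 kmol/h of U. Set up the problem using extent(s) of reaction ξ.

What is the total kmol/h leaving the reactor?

Conversion of M: M consumed = 1ξ₁ = 0.593 × 137 → ξ₁ = 81.24 kmol/h.
U balance: n_U = 0 + 1ξ₁ − 1ξ₂ = 59.2 → ξ₂ = (1·81.24 − 59.2)/1 = 22.04 kmol/h.
Outlet amounts (n = n₀ + Σ ν·ξ):
  M: 137 − 1(81.24) = 55.76
  U: 0 + 1(81.24) − 1(22.04) = 59.2
  R: 0 + 3(22.04) = 66.12
Total out = 55.76 + 59.2 + 66.12 = 181.1 kmol/h.

181 kmol/h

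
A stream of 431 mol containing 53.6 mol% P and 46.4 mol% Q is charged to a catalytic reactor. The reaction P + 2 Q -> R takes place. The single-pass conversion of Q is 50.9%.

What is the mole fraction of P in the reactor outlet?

0.547

Q reacted = 0.509 × 200 = 101.8 mol; ν_Q = −2, so ξ = 101.8/2 = 50.9 mol.
Outlet amounts (n = n₀ + ν ξ):
  P: 231 − 1(50.9) = 180.1
  Q: 200 − 2(50.9) = 98.19
  R: 0 + 1(50.9) = 50.9
Total out = 329.2 mol; y_P = 180.1 / 329.2 = 0.5471.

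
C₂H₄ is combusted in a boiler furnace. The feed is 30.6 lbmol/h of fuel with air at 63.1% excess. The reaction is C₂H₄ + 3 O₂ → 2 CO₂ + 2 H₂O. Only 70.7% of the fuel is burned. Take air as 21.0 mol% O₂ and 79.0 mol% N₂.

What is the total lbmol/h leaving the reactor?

744 lbmol/h

Stoichiometric O₂ = 3 × 30.6 = 91.8 lbmol/h; O₂ fed = 91.8 × 1.631 = 149.7 lbmol/h.
N₂ fed = 149.7 × 79/21 = 563.3 lbmol/h.
Fuel reacted = 0.707 × 30.6 → ξ = 21.63 lbmol/h.
Outlet (n = n₀ + ν ξ):
  C₂H₄: 30.6 − 1(21.63) = 8.966
  O₂: 149.7 − 3(21.63) = 84.82
  N₂: 563.3 (inert)
  CO₂: 0 + 2(21.63) = 43.27
  H₂O: 0 + 2(21.63) = 43.27
Total out = 8.966 + 84.82 + 563.3 + 43.27 + 43.27 = 743.6 lbmol/h.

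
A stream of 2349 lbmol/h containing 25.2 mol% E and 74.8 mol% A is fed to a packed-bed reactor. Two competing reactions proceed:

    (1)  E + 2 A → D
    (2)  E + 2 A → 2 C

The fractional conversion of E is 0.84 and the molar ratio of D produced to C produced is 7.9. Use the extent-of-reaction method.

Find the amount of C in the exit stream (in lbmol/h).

Conversion of E: E consumed = 0.84 × 591.9 = 497.2 lbmol/h = 1ξ₁ + 1ξ₂.
Selectivity: 1ξ₁ / (2ξ₂) = 7.9 → ξ₁ = 15.8 ξ₂.
Substitute: (1·15.8 + 1) ξ₂ = 497.2 → ξ₂ = 29.6 lbmol/h, ξ₁ = 467.6 lbmol/h.
Outlet amounts (n = n₀ + Σ ν·ξ):
  E: 591.9 − 1(467.6) − 1(29.6) = 94.71
  A: 1757 − 2(467.6) − 2(29.6) = 762.6
  D: 0 + 1(467.6) = 467.6
  C: 0 + 2(29.6) = 59.19

59.2 lbmol/h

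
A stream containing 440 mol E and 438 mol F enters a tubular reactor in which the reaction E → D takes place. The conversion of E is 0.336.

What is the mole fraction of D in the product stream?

0.168

E reacted = 0.336 × 440 = 147.8 mol; ν_E = −1, so ξ = 147.8/1 = 147.8 mol.
Outlet amounts (n = n₀ + ν ξ):
  E: 440 − 1(147.8) = 292.2
  D: 0 + 1(147.8) = 147.8
  F: 438 (inert)
Total out = 878 mol; y_D = 147.8 / 878 = 0.1684.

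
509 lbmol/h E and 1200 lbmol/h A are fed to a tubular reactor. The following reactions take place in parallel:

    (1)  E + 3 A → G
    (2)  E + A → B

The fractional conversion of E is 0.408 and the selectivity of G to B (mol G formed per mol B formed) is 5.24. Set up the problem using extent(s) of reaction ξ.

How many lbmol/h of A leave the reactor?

Conversion of E: E consumed = 0.408 × 509 = 207.7 lbmol/h = 1ξ₁ + 1ξ₂.
Selectivity: 1ξ₁ / (1ξ₂) = 5.24 → ξ₁ = 5.24 ξ₂.
Substitute: (1·5.24 + 1) ξ₂ = 207.7 → ξ₂ = 33.28 lbmol/h, ξ₁ = 174.4 lbmol/h.
Outlet amounts (n = n₀ + Σ ν·ξ):
  E: 509 − 1(174.4) − 1(33.28) = 301.3
  A: 1200 − 3(174.4) − 1(33.28) = 643.5
  G: 0 + 1(174.4) = 174.4
  B: 0 + 1(33.28) = 33.28

644 lbmol/h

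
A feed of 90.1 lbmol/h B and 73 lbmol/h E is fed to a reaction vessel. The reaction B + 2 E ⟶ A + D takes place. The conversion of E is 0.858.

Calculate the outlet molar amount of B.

58.8 lbmol/h

E reacted = 0.858 × 73 = 62.63 lbmol/h; ν_E = −2, so ξ = 62.63/2 = 31.32 lbmol/h.
Outlet amounts (n = n₀ + ν ξ):
  B: 90.1 − 1(31.32) = 58.78
  E: 73 − 2(31.32) = 10.37
  A: 0 + 1(31.32) = 31.32
  D: 0 + 1(31.32) = 31.32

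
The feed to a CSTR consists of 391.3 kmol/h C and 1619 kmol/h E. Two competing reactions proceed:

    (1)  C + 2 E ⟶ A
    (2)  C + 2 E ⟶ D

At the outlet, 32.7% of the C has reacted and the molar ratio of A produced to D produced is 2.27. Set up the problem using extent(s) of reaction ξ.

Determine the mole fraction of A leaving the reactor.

Conversion of C: C consumed = 0.327 × 391.3 = 128 kmol/h = 1ξ₁ + 1ξ₂.
Selectivity: 1ξ₁ / (1ξ₂) = 2.27 → ξ₁ = 2.27 ξ₂.
Substitute: (1·2.27 + 1) ξ₂ = 128 → ξ₂ = 39.13 kmol/h, ξ₁ = 88.83 kmol/h.
Outlet amounts (n = n₀ + Σ ν·ξ):
  C: 391.3 − 1(88.83) − 1(39.13) = 263.3
  E: 1619 − 2(88.83) − 2(39.13) = 1363
  A: 0 + 1(88.83) = 88.83
  D: 0 + 1(39.13) = 39.13
Total out = 1754 kmol/h; y_A = 88.83 / 1754 = 0.05063.

0.0506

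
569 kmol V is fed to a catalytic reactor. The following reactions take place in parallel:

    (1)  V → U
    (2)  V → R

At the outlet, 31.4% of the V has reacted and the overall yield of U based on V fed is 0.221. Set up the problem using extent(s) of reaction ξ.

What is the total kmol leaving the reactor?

Yield of U: 1ξ₁ / 569 = 0.221 → ξ₁ = 125.7 kmol.
Conversion of V: 1ξ₁ + 1ξ₂ = 0.314 × 569 = 178.7 → ξ₂ = 52.92 kmol.
Outlet amounts (n = n₀ + Σ ν·ξ):
  V: 569 − 1(125.7) − 1(52.92) = 390.3
  U: 0 + 1(125.7) = 125.7
  R: 0 + 1(52.92) = 52.92
Total out = 390.3 + 125.7 + 52.92 = 569 kmol.

569 kmol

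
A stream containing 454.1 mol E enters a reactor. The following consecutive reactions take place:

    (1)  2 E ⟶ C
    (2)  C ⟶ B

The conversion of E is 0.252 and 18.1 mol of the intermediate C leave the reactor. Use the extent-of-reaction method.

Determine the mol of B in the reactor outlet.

Conversion of E: E consumed = 2ξ₁ = 0.252 × 454.1 → ξ₁ = 57.22 mol.
C balance: n_C = 0 + 1ξ₁ − 1ξ₂ = 18.1 → ξ₂ = (1·57.22 − 18.1)/1 = 39.12 mol.
Outlet amounts (n = n₀ + Σ ν·ξ):
  E: 454.1 − 2(57.22) = 339.7
  C: 0 + 1(57.22) − 1(39.12) = 18.1
  B: 0 + 1(39.12) = 39.12

39.1 mol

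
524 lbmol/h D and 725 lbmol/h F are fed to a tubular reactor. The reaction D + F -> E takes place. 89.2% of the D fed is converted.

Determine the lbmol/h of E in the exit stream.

467 lbmol/h

D reacted = 0.892 × 524 = 467.4 lbmol/h; ν_D = −1, so ξ = 467.4/1 = 467.4 lbmol/h.
Outlet amounts (n = n₀ + ν ξ):
  D: 524 − 1(467.4) = 56.59
  F: 725 − 1(467.4) = 257.6
  E: 0 + 1(467.4) = 467.4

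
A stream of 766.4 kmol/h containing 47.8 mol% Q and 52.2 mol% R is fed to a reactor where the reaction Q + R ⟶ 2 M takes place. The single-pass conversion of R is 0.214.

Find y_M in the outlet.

R reacted = 0.214 × 400.1 = 85.61 kmol/h; ν_R = −1, so ξ = 85.61/1 = 85.61 kmol/h.
Outlet amounts (n = n₀ + ν ξ):
  Q: 366.3 − 1(85.61) = 280.7
  R: 400.1 − 1(85.61) = 314.4
  M: 0 + 2(85.61) = 171.2
Total out = 766.4 kmol/h; y_M = 171.2 / 766.4 = 0.2234.

0.223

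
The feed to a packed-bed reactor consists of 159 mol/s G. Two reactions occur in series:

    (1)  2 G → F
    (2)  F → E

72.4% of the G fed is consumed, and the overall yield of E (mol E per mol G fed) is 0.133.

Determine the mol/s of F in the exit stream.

Conversion of G: G consumed = 2ξ₁ = 0.724 × 159 → ξ₁ = 57.56 mol/s.
Yield of E: 1ξ₂ / 159 = 0.133 → ξ₂ = 21.15 mol/s.
Outlet amounts (n = n₀ + Σ ν·ξ):
  G: 159 − 2(57.56) = 43.88
  F: 0 + 1(57.56) − 1(21.15) = 36.41
  E: 0 + 1(21.15) = 21.15

36.4 mol/s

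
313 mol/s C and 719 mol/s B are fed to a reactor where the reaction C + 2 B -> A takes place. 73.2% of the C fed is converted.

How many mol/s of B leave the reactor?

C reacted = 0.732 × 313 = 229.1 mol/s; ν_C = −1, so ξ = 229.1/1 = 229.1 mol/s.
Outlet amounts (n = n₀ + ν ξ):
  C: 313 − 1(229.1) = 83.88
  B: 719 − 2(229.1) = 260.8
  A: 0 + 1(229.1) = 229.1

261 mol/s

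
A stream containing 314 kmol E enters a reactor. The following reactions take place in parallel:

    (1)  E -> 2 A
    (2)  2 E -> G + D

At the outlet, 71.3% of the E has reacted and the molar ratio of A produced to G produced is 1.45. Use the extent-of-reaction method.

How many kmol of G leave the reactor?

82.2 kmol

Conversion of E: E consumed = 0.713 × 314 = 223.9 kmol = 1ξ₁ + 2ξ₂.
Selectivity: 2ξ₁ / (1ξ₂) = 1.45 → ξ₁ = 0.725 ξ₂.
Substitute: (1·0.725 + 2) ξ₂ = 223.9 → ξ₂ = 82.16 kmol, ξ₁ = 59.56 kmol.
Outlet amounts (n = n₀ + Σ ν·ξ):
  E: 314 − 1(59.56) − 2(82.16) = 90.12
  A: 0 + 2(59.56) = 119.1
  G: 0 + 1(82.16) = 82.16
  D: 0 + 1(82.16) = 82.16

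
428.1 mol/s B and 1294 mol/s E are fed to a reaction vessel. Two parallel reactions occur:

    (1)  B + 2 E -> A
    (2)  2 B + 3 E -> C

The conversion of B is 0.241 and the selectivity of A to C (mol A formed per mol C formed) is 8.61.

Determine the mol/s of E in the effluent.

Conversion of B: B consumed = 0.241 × 428.1 = 103.2 mol/s = 1ξ₁ + 2ξ₂.
Selectivity: 1ξ₁ / (1ξ₂) = 8.61 → ξ₁ = 8.61 ξ₂.
Substitute: (1·8.61 + 2) ξ₂ = 103.2 → ξ₂ = 9.724 mol/s, ξ₁ = 83.72 mol/s.
Outlet amounts (n = n₀ + Σ ν·ξ):
  B: 428.1 − 1(83.72) − 2(9.724) = 324.9
  E: 1294 − 2(83.72) − 3(9.724) = 1097
  A: 0 + 1(83.72) = 83.72
  C: 0 + 1(9.724) = 9.724

1100 mol/s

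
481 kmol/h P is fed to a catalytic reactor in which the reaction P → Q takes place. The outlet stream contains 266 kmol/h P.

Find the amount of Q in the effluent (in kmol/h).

For P: n = n₀ − 1ξ → 266 = 481 − 1ξ, giving ξ = 215 kmol/h.
Outlet amounts (n = n₀ + ν ξ):
  P: 481 − 1(215) = 266
  Q: 0 + 1(215) = 215

215 kmol/h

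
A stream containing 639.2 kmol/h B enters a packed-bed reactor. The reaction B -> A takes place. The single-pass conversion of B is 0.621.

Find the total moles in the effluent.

B reacted = 0.621 × 639.2 = 396.9 kmol/h; ν_B = −1, so ξ = 396.9/1 = 396.9 kmol/h.
Outlet amounts (n = n₀ + ν ξ):
  B: 639.2 − 1(396.9) = 242.3
  A: 0 + 1(396.9) = 396.9
Total out = 242.3 + 396.9 = 639.2 kmol/h.

639 kmol/h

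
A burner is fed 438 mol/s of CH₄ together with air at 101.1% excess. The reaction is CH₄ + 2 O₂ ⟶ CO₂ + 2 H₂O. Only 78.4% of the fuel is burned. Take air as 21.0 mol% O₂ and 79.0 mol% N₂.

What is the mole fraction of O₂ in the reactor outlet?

0.122

Stoichiometric O₂ = 2 × 438 = 876 mol/s; O₂ fed = 876 × 2.011 = 1762 mol/s.
N₂ fed = 1762 × 79/21 = 6627 mol/s.
Fuel reacted = 0.784 × 438 → ξ = 343.4 mol/s.
Outlet (n = n₀ + ν ξ):
  CH₄: 438 − 1(343.4) = 94.61
  O₂: 1762 − 2(343.4) = 1075
  N₂: 6627 (inert)
  CO₂: 0 + 1(343.4) = 343.4
  H₂O: 0 + 2(343.4) = 686.8
Total out = 8827 mol/s; y_O₂ = 1075 / 8827 = 0.1218.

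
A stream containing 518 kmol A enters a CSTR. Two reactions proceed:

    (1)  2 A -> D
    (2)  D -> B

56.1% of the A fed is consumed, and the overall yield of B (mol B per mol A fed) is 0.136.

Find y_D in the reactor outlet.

0.201

Conversion of A: A consumed = 2ξ₁ = 0.561 × 518 → ξ₁ = 145.3 kmol.
Yield of B: 1ξ₂ / 518 = 0.136 → ξ₂ = 70.45 kmol.
Outlet amounts (n = n₀ + Σ ν·ξ):
  A: 518 − 2(145.3) = 227.4
  D: 0 + 1(145.3) − 1(70.45) = 74.85
  B: 0 + 1(70.45) = 70.45
Total out = 372.7 kmol; y_D = 74.85 / 372.7 = 0.2008.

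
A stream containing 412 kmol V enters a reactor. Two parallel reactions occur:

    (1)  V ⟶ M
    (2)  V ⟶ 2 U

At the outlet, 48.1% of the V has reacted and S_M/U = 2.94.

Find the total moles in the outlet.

Conversion of V: V consumed = 0.481 × 412 = 198.2 kmol = 1ξ₁ + 1ξ₂.
Selectivity: 1ξ₁ / (2ξ₂) = 2.94 → ξ₁ = 5.88 ξ₂.
Substitute: (1·5.88 + 1) ξ₂ = 198.2 → ξ₂ = 28.8 kmol, ξ₁ = 169.4 kmol.
Outlet amounts (n = n₀ + Σ ν·ξ):
  V: 412 − 1(169.4) − 1(28.8) = 213.8
  M: 0 + 1(169.4) = 169.4
  U: 0 + 2(28.8) = 57.61
Total out = 213.8 + 169.4 + 57.61 = 440.8 kmol.

441 kmol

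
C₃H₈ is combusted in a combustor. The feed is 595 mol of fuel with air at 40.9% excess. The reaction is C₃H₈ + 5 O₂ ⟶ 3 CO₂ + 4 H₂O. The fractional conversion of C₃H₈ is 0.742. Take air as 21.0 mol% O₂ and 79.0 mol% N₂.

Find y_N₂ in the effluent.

Stoichiometric O₂ = 5 × 595 = 2975 mol; O₂ fed = 2975 × 1.409 = 4192 mol.
N₂ fed = 4192 × 79/21 = 15770 mol.
Fuel reacted = 0.742 × 595 → ξ = 441.5 mol.
Outlet (n = n₀ + ν ξ):
  C₃H₈: 595 − 1(441.5) = 153.5
  O₂: 4192 − 5(441.5) = 1984
  N₂: 15770 (inert)
  CO₂: 0 + 3(441.5) = 1324
  H₂O: 0 + 4(441.5) = 1766
Total out = 21000 mol; y_N₂ = 15770 / 21000 = 0.751.

0.751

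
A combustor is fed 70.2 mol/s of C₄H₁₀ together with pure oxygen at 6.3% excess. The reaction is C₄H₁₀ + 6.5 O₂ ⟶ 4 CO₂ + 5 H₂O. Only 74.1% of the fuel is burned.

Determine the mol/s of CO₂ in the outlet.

208 mol/s

Stoichiometric O₂ = 6.5 × 70.2 = 456.3 mol/s; O₂ fed = 456.3 × 1.063 = 485 mol/s.
Fuel reacted = 0.741 × 70.2 → ξ = 52.02 mol/s.
Outlet (n = n₀ + ν ξ):
  C₄H₁₀: 70.2 − 1(52.02) = 18.18
  O₂: 485 − 6.5(52.02) = 146.9
  CO₂: 0 + 4(52.02) = 208.1
  H₂O: 0 + 5(52.02) = 260.1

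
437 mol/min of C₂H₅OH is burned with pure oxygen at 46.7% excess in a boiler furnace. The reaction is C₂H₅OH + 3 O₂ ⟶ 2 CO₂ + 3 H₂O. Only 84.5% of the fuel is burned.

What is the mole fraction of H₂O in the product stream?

Stoichiometric O₂ = 3 × 437 = 1311 mol/min; O₂ fed = 1311 × 1.467 = 1923 mol/min.
Fuel reacted = 0.845 × 437 → ξ = 369.3 mol/min.
Outlet (n = n₀ + ν ξ):
  C₂H₅OH: 437 − 1(369.3) = 67.74
  O₂: 1923 − 3(369.3) = 815.4
  CO₂: 0 + 2(369.3) = 738.5
  H₂O: 0 + 3(369.3) = 1108
Total out = 2730 mol/min; y_H₂O = 1108 / 2730 = 0.4059.

0.406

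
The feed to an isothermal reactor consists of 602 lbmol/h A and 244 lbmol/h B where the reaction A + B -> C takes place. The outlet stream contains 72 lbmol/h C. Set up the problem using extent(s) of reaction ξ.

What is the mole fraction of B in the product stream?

For C: n = n₀ + 1ξ → 72 = 0 + 1ξ, giving ξ = 72 lbmol/h.
Outlet amounts (n = n₀ + ν ξ):
  A: 602 − 1(72) = 530
  B: 244 − 1(72) = 172
  C: 0 + 1(72) = 72
Total out = 774 lbmol/h; y_B = 172 / 774 = 0.2222.

0.222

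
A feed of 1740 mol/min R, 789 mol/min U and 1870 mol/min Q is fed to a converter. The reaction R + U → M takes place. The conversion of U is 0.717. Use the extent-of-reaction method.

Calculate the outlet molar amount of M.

566 mol/min

U reacted = 0.717 × 789 = 565.7 mol/min; ν_U = −1, so ξ = 565.7/1 = 565.7 mol/min.
Outlet amounts (n = n₀ + ν ξ):
  R: 1740 − 1(565.7) = 1174
  U: 789 − 1(565.7) = 223.3
  M: 0 + 1(565.7) = 565.7
  Q: 1870 (inert)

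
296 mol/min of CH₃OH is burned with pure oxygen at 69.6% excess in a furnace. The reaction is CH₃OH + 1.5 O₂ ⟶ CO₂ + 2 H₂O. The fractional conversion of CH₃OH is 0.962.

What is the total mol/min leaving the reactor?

1190 mol/min

Stoichiometric O₂ = 1.5 × 296 = 444 mol/min; O₂ fed = 444 × 1.696 = 753 mol/min.
Fuel reacted = 0.962 × 296 → ξ = 284.8 mol/min.
Outlet (n = n₀ + ν ξ):
  CH₃OH: 296 − 1(284.8) = 11.25
  O₂: 753 − 1.5(284.8) = 325.9
  CO₂: 0 + 1(284.8) = 284.8
  H₂O: 0 + 2(284.8) = 569.5
Total out = 11.25 + 325.9 + 284.8 + 569.5 = 1191 mol/min.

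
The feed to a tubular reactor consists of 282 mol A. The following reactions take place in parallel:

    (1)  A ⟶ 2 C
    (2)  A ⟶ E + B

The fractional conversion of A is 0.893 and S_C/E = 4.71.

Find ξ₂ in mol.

ξ₂ = 75.1 mol

Conversion of A: A consumed = 0.893 × 282 = 251.8 mol = 1ξ₁ + 1ξ₂.
Selectivity: 2ξ₁ / (1ξ₂) = 4.71 → ξ₁ = 2.355 ξ₂.
Substitute: (1·2.355 + 1) ξ₂ = 251.8 → ξ₂ = 75.06 mol, ξ₁ = 176.8 mol.
Outlet amounts (n = n₀ + Σ ν·ξ):
  A: 282 − 1(176.8) − 1(75.06) = 30.17
  C: 0 + 2(176.8) = 353.5
  E: 0 + 1(75.06) = 75.06
  B: 0 + 1(75.06) = 75.06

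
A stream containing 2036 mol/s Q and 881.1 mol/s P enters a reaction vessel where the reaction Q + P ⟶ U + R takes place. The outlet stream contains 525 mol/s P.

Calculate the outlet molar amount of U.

For P: n = n₀ − 1ξ → 525 = 881.1 − 1ξ, giving ξ = 356.1 mol/s.
Outlet amounts (n = n₀ + ν ξ):
  Q: 2036 − 1(356.1) = 1680
  P: 881.1 − 1(356.1) = 525
  U: 0 + 1(356.1) = 356.1
  R: 0 + 1(356.1) = 356.1

356 mol/s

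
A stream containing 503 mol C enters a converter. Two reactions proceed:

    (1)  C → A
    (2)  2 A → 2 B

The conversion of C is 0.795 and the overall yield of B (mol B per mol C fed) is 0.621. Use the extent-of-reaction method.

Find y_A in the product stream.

Conversion of C: C consumed = 1ξ₁ = 0.795 × 503 → ξ₁ = 399.9 mol.
Yield of B: 2ξ₂ / 503 = 0.621 → ξ₂ = 156.2 mol.
Outlet amounts (n = n₀ + Σ ν·ξ):
  C: 503 − 1(399.9) = 103.1
  A: 0 + 1(399.9) − 2(156.2) = 87.52
  B: 0 + 2(156.2) = 312.4
Total out = 503 mol; y_A = 87.52 / 503 = 0.174.

0.174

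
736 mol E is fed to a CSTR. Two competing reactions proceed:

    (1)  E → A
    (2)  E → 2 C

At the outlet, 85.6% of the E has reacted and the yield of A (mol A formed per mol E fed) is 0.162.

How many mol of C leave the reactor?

Yield of A: 1ξ₁ / 736 = 0.162 → ξ₁ = 119.2 mol.
Conversion of E: 1ξ₁ + 1ξ₂ = 0.856 × 736 = 630 → ξ₂ = 510.8 mol.
Outlet amounts (n = n₀ + Σ ν·ξ):
  E: 736 − 1(119.2) − 1(510.8) = 106
  A: 0 + 1(119.2) = 119.2
  C: 0 + 2(510.8) = 1022

1020 mol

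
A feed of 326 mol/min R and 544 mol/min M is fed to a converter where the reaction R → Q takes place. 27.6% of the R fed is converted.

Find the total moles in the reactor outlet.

R reacted = 0.276 × 326 = 89.98 mol/min; ν_R = −1, so ξ = 89.98/1 = 89.98 mol/min.
Outlet amounts (n = n₀ + ν ξ):
  R: 326 − 1(89.98) = 236
  Q: 0 + 1(89.98) = 89.98
  M: 544 (inert)
Total out = 236 + 89.98 + 544 = 870 mol/min.

870 mol/min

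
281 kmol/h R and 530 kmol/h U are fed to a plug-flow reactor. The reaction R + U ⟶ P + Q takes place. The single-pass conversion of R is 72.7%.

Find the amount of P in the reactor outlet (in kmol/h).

204 kmol/h

R reacted = 0.727 × 281 = 204.3 kmol/h; ν_R = −1, so ξ = 204.3/1 = 204.3 kmol/h.
Outlet amounts (n = n₀ + ν ξ):
  R: 281 − 1(204.3) = 76.71
  U: 530 − 1(204.3) = 325.7
  P: 0 + 1(204.3) = 204.3
  Q: 0 + 1(204.3) = 204.3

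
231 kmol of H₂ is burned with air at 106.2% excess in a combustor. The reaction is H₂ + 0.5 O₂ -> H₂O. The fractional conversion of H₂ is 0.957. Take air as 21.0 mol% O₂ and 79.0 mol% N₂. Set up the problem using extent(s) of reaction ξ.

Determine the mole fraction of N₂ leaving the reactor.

Stoichiometric O₂ = 0.5 × 231 = 115.5 kmol; O₂ fed = 115.5 × 2.062 = 238.2 kmol.
N₂ fed = 238.2 × 79/21 = 895.9 kmol.
Fuel reacted = 0.957 × 231 → ξ = 221.1 kmol.
Outlet (n = n₀ + ν ξ):
  H₂: 231 − 1(221.1) = 9.933
  O₂: 238.2 − 0.5(221.1) = 127.6
  N₂: 895.9 (inert)
  H₂O: 0 + 1(221.1) = 221.1
Total out = 1255 kmol; y_N₂ = 895.9 / 1255 = 0.7141.

0.714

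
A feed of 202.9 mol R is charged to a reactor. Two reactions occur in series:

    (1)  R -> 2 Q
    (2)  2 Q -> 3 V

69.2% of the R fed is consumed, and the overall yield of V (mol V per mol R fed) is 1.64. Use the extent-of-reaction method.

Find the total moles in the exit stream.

454 mol

Conversion of R: R consumed = 1ξ₁ = 0.692 × 202.9 → ξ₁ = 140.4 mol.
Yield of V: 3ξ₂ / 202.9 = 1.64 → ξ₂ = 110.9 mol.
Outlet amounts (n = n₀ + Σ ν·ξ):
  R: 202.9 − 1(140.4) = 62.49
  Q: 0 + 2(140.4) − 2(110.9) = 58.98
  V: 0 + 3(110.9) = 332.8
Total out = 62.49 + 58.98 + 332.8 = 454.2 mol.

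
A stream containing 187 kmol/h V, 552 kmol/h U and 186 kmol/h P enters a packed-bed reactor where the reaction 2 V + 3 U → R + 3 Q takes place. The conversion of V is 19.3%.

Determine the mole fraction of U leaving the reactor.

V reacted = 0.193 × 187 = 36.09 kmol/h; ν_V = −2, so ξ = 36.09/2 = 18.05 kmol/h.
Outlet amounts (n = n₀ + ν ξ):
  V: 187 − 2(18.05) = 150.9
  U: 552 − 3(18.05) = 497.9
  R: 0 + 1(18.05) = 18.05
  Q: 0 + 3(18.05) = 54.14
  P: 186 (inert)
Total out = 907 kmol/h; y_U = 497.9 / 907 = 0.5489.

0.549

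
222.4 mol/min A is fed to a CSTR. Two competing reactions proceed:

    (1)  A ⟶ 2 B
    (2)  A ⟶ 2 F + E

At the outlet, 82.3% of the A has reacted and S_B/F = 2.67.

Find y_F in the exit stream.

Conversion of A: A consumed = 0.823 × 222.4 = 183 mol/min = 1ξ₁ + 1ξ₂.
Selectivity: 2ξ₁ / (2ξ₂) = 2.67 → ξ₁ = 2.67 ξ₂.
Substitute: (1·2.67 + 1) ξ₂ = 183 → ξ₂ = 49.87 mol/min, ξ₁ = 133.2 mol/min.
Outlet amounts (n = n₀ + Σ ν·ξ):
  A: 222.4 − 1(133.2) − 1(49.87) = 39.36
  B: 0 + 2(133.2) = 266.3
  F: 0 + 2(49.87) = 99.75
  E: 0 + 1(49.87) = 49.87
Total out = 455.3 mol/min; y_F = 99.75 / 455.3 = 0.2191.

0.219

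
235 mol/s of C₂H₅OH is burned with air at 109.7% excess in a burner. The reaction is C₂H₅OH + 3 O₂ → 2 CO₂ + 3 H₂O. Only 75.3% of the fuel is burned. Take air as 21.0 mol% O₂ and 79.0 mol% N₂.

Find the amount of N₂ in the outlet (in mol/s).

5560 mol/s

Stoichiometric O₂ = 3 × 235 = 705 mol/s; O₂ fed = 705 × 2.097 = 1478 mol/s.
N₂ fed = 1478 × 79/21 = 5562 mol/s.
Fuel reacted = 0.753 × 235 → ξ = 177 mol/s.
Outlet (n = n₀ + ν ξ):
  C₂H₅OH: 235 − 1(177) = 58.04
  O₂: 1478 − 3(177) = 947.5
  N₂: 5562 (inert)
  CO₂: 0 + 2(177) = 353.9
  H₂O: 0 + 3(177) = 530.9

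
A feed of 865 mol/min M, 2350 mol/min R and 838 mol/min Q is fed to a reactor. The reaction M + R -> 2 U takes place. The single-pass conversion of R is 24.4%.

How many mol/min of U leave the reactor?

1150 mol/min

R reacted = 0.244 × 2350 = 573.4 mol/min; ν_R = −1, so ξ = 573.4/1 = 573.4 mol/min.
Outlet amounts (n = n₀ + ν ξ):
  M: 865 − 1(573.4) = 291.6
  R: 2350 − 1(573.4) = 1777
  U: 0 + 2(573.4) = 1147
  Q: 838 (inert)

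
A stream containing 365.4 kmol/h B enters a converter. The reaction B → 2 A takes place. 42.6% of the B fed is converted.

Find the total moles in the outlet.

B reacted = 0.426 × 365.4 = 155.7 kmol/h; ν_B = −1, so ξ = 155.7/1 = 155.7 kmol/h.
Outlet amounts (n = n₀ + ν ξ):
  B: 365.4 − 1(155.7) = 209.7
  A: 0 + 2(155.7) = 311.3
Total out = 209.7 + 311.3 = 521.1 kmol/h.

521 kmol/h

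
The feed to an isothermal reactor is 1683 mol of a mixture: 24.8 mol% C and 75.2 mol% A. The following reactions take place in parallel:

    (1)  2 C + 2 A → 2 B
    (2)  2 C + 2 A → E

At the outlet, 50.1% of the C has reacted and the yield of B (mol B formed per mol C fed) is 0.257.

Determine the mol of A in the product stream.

1060 mol

Yield of B: 2ξ₁ / 417.4 = 0.257 → ξ₁ = 53.63 mol.
Conversion of C: 2ξ₁ + 2ξ₂ = 0.501 × 417.4 = 209.1 → ξ₂ = 50.92 mol.
Outlet amounts (n = n₀ + Σ ν·ξ):
  C: 417.4 − 2(53.63) − 2(50.92) = 208.3
  A: 1266 − 2(53.63) − 2(50.92) = 1057
  B: 0 + 2(53.63) = 107.3
  E: 0 + 1(50.92) = 50.92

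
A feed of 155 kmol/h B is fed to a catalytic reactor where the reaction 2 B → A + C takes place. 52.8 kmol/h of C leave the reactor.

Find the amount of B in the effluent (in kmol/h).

For C: n = n₀ + 1ξ → 52.8 = 0 + 1ξ, giving ξ = 52.8 kmol/h.
Outlet amounts (n = n₀ + ν ξ):
  B: 155 − 2(52.8) = 49.4
  A: 0 + 1(52.8) = 52.8
  C: 0 + 1(52.8) = 52.8

49.4 kmol/h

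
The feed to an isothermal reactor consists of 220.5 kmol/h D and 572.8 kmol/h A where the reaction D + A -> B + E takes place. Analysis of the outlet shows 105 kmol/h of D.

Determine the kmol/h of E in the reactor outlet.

For D: n = n₀ − 1ξ → 105 = 220.5 − 1ξ, giving ξ = 115.5 kmol/h.
Outlet amounts (n = n₀ + ν ξ):
  D: 220.5 − 1(115.5) = 105
  A: 572.8 − 1(115.5) = 457.3
  B: 0 + 1(115.5) = 115.5
  E: 0 + 1(115.5) = 115.5

116 kmol/h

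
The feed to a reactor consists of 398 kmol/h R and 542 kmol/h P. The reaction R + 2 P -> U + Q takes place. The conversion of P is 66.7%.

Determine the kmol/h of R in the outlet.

217 kmol/h

P reacted = 0.667 × 542 = 361.5 kmol/h; ν_P = −2, so ξ = 361.5/2 = 180.8 kmol/h.
Outlet amounts (n = n₀ + ν ξ):
  R: 398 − 1(180.8) = 217.2
  P: 542 − 2(180.8) = 180.5
  U: 0 + 1(180.8) = 180.8
  Q: 0 + 1(180.8) = 180.8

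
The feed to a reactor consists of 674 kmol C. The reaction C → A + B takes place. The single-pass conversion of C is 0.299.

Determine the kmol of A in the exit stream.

C reacted = 0.299 × 674 = 201.5 kmol; ν_C = −1, so ξ = 201.5/1 = 201.5 kmol.
Outlet amounts (n = n₀ + ν ξ):
  C: 674 − 1(201.5) = 472.5
  A: 0 + 1(201.5) = 201.5
  B: 0 + 1(201.5) = 201.5

202 kmol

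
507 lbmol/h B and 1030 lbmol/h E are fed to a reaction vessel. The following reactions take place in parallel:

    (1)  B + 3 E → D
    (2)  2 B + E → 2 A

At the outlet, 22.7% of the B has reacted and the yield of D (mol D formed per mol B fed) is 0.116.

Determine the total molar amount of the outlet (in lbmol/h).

Yield of D: 1ξ₁ / 507 = 0.116 → ξ₁ = 58.81 lbmol/h.
Conversion of B: 1ξ₁ + 2ξ₂ = 0.227 × 507 = 115.1 → ξ₂ = 28.14 lbmol/h.
Outlet amounts (n = n₀ + Σ ν·ξ):
  B: 507 − 1(58.81) − 2(28.14) = 391.9
  E: 1030 − 3(58.81) − 1(28.14) = 825.4
  D: 0 + 1(58.81) = 58.81
  A: 0 + 2(28.14) = 56.28
Total out = 391.9 + 825.4 + 58.81 + 56.28 = 1332 lbmol/h.

1330 lbmol/h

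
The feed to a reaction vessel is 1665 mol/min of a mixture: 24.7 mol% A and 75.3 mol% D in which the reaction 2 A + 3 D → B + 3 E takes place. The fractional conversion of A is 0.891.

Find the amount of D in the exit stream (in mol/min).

704 mol/min

A reacted = 0.891 × 411.3 = 366.4 mol/min; ν_A = −2, so ξ = 366.4/2 = 183.2 mol/min.
Outlet amounts (n = n₀ + ν ξ):
  A: 411.3 − 2(183.2) = 44.83
  D: 1254 − 3(183.2) = 704.1
  B: 0 + 1(183.2) = 183.2
  E: 0 + 3(183.2) = 549.6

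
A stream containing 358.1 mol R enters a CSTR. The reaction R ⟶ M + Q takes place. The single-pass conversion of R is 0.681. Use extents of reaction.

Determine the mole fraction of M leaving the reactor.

0.405

R reacted = 0.681 × 358.1 = 243.9 mol; ν_R = −1, so ξ = 243.9/1 = 243.9 mol.
Outlet amounts (n = n₀ + ν ξ):
  R: 358.1 − 1(243.9) = 114.2
  M: 0 + 1(243.9) = 243.9
  Q: 0 + 1(243.9) = 243.9
Total out = 602 mol; y_M = 243.9 / 602 = 0.4051.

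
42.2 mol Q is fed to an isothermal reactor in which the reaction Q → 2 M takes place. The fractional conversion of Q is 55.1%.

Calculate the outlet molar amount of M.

Q reacted = 0.551 × 42.2 = 23.25 mol; ν_Q = −1, so ξ = 23.25/1 = 23.25 mol.
Outlet amounts (n = n₀ + ν ξ):
  Q: 42.2 − 1(23.25) = 18.95
  M: 0 + 2(23.25) = 46.5

46.5 mol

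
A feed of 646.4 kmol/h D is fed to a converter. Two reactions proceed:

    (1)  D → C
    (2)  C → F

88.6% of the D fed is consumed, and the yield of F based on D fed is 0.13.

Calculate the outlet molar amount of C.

489 kmol/h

Conversion of D: D consumed = 1ξ₁ = 0.886 × 646.4 → ξ₁ = 572.7 kmol/h.
Yield of F: 1ξ₂ / 646.4 = 0.13 → ξ₂ = 84.03 kmol/h.
Outlet amounts (n = n₀ + Σ ν·ξ):
  D: 646.4 − 1(572.7) = 73.69
  C: 0 + 1(572.7) − 1(84.03) = 488.7
  F: 0 + 1(84.03) = 84.03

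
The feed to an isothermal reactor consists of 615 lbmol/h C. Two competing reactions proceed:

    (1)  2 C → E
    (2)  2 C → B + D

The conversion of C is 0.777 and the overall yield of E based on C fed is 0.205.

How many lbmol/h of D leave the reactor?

113 lbmol/h

Yield of E: 1ξ₁ / 615 = 0.205 → ξ₁ = 126.1 lbmol/h.
Conversion of C: 2ξ₁ + 2ξ₂ = 0.777 × 615 = 477.9 → ξ₂ = 112.9 lbmol/h.
Outlet amounts (n = n₀ + Σ ν·ξ):
  C: 615 − 2(126.1) − 2(112.9) = 137.1
  E: 0 + 1(126.1) = 126.1
  B: 0 + 1(112.9) = 112.9
  D: 0 + 1(112.9) = 112.9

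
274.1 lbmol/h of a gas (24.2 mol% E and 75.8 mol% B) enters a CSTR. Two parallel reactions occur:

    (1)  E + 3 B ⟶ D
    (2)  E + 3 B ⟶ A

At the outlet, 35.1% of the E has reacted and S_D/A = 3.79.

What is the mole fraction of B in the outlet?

Conversion of E: E consumed = 0.351 × 66.33 = 23.28 lbmol/h = 1ξ₁ + 1ξ₂.
Selectivity: 1ξ₁ / (1ξ₂) = 3.79 → ξ₁ = 3.79 ξ₂.
Substitute: (1·3.79 + 1) ξ₂ = 23.28 → ξ₂ = 4.861 lbmol/h, ξ₁ = 18.42 lbmol/h.
Outlet amounts (n = n₀ + Σ ν·ξ):
  E: 66.33 − 1(18.42) − 1(4.861) = 43.05
  B: 207.8 − 3(18.42) − 3(4.861) = 137.9
  D: 0 + 1(18.42) = 18.42
  A: 0 + 1(4.861) = 4.861
Total out = 204.3 lbmol/h; y_B = 137.9 / 204.3 = 0.6752.

0.675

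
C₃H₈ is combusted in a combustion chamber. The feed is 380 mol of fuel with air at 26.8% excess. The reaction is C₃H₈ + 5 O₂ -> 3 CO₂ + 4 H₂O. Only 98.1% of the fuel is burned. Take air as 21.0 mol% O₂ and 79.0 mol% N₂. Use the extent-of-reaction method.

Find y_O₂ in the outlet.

0.0446

Stoichiometric O₂ = 5 × 380 = 1900 mol; O₂ fed = 1900 × 1.268 = 2409 mol.
N₂ fed = 2409 × 79/21 = 9063 mol.
Fuel reacted = 0.981 × 380 → ξ = 372.8 mol.
Outlet (n = n₀ + ν ξ):
  C₃H₈: 380 − 1(372.8) = 7.22
  O₂: 2409 − 5(372.8) = 545.3
  N₂: 9063 (inert)
  CO₂: 0 + 3(372.8) = 1118
  H₂O: 0 + 4(372.8) = 1491
Total out = 12230 mol; y_O₂ = 545.3 / 12230 = 0.0446.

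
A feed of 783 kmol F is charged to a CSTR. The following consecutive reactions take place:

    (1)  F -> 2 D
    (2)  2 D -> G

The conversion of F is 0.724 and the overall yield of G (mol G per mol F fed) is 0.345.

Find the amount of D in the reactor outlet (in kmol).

594 kmol

Conversion of F: F consumed = 1ξ₁ = 0.724 × 783 → ξ₁ = 566.9 kmol.
Yield of G: 1ξ₂ / 783 = 0.345 → ξ₂ = 270.1 kmol.
Outlet amounts (n = n₀ + Σ ν·ξ):
  F: 783 − 1(566.9) = 216.1
  D: 0 + 2(566.9) − 2(270.1) = 593.5
  G: 0 + 1(270.1) = 270.1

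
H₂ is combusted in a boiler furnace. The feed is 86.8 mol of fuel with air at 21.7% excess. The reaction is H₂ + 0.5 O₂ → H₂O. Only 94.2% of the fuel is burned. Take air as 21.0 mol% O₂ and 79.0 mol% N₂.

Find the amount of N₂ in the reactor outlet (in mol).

199 mol

Stoichiometric O₂ = 0.5 × 86.8 = 43.4 mol; O₂ fed = 43.4 × 1.217 = 52.82 mol.
N₂ fed = 52.82 × 79/21 = 198.7 mol.
Fuel reacted = 0.942 × 86.8 → ξ = 81.77 mol.
Outlet (n = n₀ + ν ξ):
  H₂: 86.8 − 1(81.77) = 5.034
  O₂: 52.82 − 0.5(81.77) = 11.94
  N₂: 198.7 (inert)
  H₂O: 0 + 1(81.77) = 81.77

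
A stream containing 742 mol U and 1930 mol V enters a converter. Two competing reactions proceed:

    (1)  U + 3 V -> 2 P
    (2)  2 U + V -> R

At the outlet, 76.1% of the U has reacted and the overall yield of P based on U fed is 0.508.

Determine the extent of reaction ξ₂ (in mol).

ξ₂ = 188 mol

Yield of P: 2ξ₁ / 742 = 0.508 → ξ₁ = 188.5 mol.
Conversion of U: 1ξ₁ + 2ξ₂ = 0.761 × 742 = 564.7 → ξ₂ = 188.1 mol.
Outlet amounts (n = n₀ + Σ ν·ξ):
  U: 742 − 1(188.5) − 2(188.1) = 177.3
  V: 1930 − 3(188.5) − 1(188.1) = 1176
  P: 0 + 2(188.5) = 376.9
  R: 0 + 1(188.1) = 188.1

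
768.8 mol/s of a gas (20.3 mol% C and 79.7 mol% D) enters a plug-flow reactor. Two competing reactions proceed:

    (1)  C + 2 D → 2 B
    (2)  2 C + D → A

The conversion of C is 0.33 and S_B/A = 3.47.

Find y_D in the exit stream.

0.768

Conversion of C: C consumed = 0.33 × 156.1 = 51.5 mol/s = 1ξ₁ + 2ξ₂.
Selectivity: 2ξ₁ / (1ξ₂) = 3.47 → ξ₁ = 1.735 ξ₂.
Substitute: (1·1.735 + 2) ξ₂ = 51.5 → ξ₂ = 13.79 mol/s, ξ₁ = 23.92 mol/s.
Outlet amounts (n = n₀ + Σ ν·ξ):
  C: 156.1 − 1(23.92) − 2(13.79) = 104.6
  D: 612.7 − 2(23.92) − 1(13.79) = 551.1
  B: 0 + 2(23.92) = 47.85
  A: 0 + 1(13.79) = 13.79
Total out = 717.3 mol/s; y_D = 551.1 / 717.3 = 0.7683.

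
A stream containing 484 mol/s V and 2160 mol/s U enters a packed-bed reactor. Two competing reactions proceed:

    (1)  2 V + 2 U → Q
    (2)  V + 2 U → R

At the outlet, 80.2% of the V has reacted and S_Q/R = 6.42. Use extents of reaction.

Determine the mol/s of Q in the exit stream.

Conversion of V: V consumed = 0.802 × 484 = 388.2 mol/s = 2ξ₁ + 1ξ₂.
Selectivity: 1ξ₁ / (1ξ₂) = 6.42 → ξ₁ = 6.42 ξ₂.
Substitute: (2·6.42 + 1) ξ₂ = 388.2 → ξ₂ = 28.05 mol/s, ξ₁ = 180.1 mol/s.
Outlet amounts (n = n₀ + Σ ν·ξ):
  V: 484 − 2(180.1) − 1(28.05) = 95.83
  U: 2160 − 2(180.1) − 2(28.05) = 1744
  Q: 0 + 1(180.1) = 180.1
  R: 0 + 1(28.05) = 28.05

180 mol/s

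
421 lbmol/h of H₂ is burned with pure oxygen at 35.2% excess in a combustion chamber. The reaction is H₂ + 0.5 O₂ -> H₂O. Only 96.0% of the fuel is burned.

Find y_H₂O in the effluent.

Stoichiometric O₂ = 0.5 × 421 = 210.5 lbmol/h; O₂ fed = 210.5 × 1.352 = 284.6 lbmol/h.
Fuel reacted = 0.96 × 421 → ξ = 404.2 lbmol/h.
Outlet (n = n₀ + ν ξ):
  H₂: 421 − 1(404.2) = 16.84
  O₂: 284.6 − 0.5(404.2) = 82.52
  H₂O: 0 + 1(404.2) = 404.2
Total out = 503.5 lbmol/h; y_H₂O = 404.2 / 503.5 = 0.8027.

0.803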